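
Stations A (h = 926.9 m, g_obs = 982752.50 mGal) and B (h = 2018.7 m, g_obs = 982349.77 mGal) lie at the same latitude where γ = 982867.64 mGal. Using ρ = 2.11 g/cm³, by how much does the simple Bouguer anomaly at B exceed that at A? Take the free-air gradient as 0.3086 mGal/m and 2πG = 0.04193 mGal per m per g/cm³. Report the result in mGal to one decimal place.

-162.4

Δg_SB(A) = 982752.50 − 982867.64 + 0.3086×926.9 − 0.04193×2.11×926.9 = 88.90 mGal
Δg_SB(B) = 982349.77 − 982867.64 + 0.3086×2018.7 − 0.04193×2.11×2018.7 = -73.50 mGal
Difference = -73.50 − (88.90) = -162.40 mGal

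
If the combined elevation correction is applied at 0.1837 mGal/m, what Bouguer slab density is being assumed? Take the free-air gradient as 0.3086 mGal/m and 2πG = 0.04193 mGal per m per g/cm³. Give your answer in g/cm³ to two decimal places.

0.1837 = 0.3086 − 0.04193 × ρ
ρ = (0.3086 − 0.1837) / 0.04193 = 2.98 g/cm³

2.98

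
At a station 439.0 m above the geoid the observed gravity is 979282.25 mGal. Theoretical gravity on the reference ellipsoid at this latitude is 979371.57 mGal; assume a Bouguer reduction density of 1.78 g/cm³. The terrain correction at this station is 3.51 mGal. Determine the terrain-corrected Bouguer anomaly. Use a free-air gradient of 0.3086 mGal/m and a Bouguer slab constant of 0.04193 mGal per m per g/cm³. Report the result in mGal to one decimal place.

16.9

Free-air correction = 0.3086 × 439.0 = 135.48 mGal
Free-air anomaly = 979282.25 − 979371.57 + (135.48) = 46.16 mGal
Bouguer slab correction = 0.04193 × 1.78 × 439.0 = 32.76 mGal
Simple Bouguer anomaly = 46.16 − (32.76) = 13.40 mGal
Complete Bouguer anomaly = 13.40 + 3.51 = 16.91 mGal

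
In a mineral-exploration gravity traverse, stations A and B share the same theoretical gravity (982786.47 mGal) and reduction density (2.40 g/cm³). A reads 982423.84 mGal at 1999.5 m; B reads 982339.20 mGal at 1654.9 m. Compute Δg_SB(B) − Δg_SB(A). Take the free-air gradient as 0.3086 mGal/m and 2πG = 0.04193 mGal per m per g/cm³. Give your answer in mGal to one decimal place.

Δg_SB(A) = 982423.84 − 982786.47 + 0.3086×1999.5 − 0.04193×2.40×1999.5 = 53.20 mGal
Δg_SB(B) = 982339.20 − 982786.47 + 0.3086×1654.9 − 0.04193×2.40×1654.9 = -103.10 mGal
Difference = -103.10 − (53.20) = -156.30 mGal

-156.3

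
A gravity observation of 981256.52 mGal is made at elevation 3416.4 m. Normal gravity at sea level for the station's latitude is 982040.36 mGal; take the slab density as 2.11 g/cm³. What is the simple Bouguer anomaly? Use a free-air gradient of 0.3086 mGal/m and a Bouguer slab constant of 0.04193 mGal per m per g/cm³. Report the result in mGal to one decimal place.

Free-air correction = 0.3086 × 3416.4 = 1054.30 mGal
Free-air anomaly = 981256.52 − 982040.36 + (1054.30) = 270.46 mGal
Bouguer slab correction = 0.04193 × 2.11 × 3416.4 = 302.26 mGal
Simple Bouguer anomaly = 270.46 − (302.26) = -31.80 mGal

-31.8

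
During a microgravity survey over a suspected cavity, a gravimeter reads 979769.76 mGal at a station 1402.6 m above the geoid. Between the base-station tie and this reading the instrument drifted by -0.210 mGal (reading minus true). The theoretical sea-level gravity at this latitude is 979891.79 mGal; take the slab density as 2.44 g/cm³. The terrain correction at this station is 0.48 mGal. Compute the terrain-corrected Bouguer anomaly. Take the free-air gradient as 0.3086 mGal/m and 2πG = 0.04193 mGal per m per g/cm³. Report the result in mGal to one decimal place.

168.0

Drift-corrected reading = 979769.76 − (-0.210) = 979769.970 mGal
Free-air correction = 0.3086 × 1402.6 = 432.84 mGal
Free-air anomaly = 979769.970 − 979891.79 + (432.84) = 311.020 mGal
Bouguer slab correction = 0.04193 × 2.44 × 1402.6 = 143.50 mGal
Simple Bouguer anomaly = 311.020 − (143.50) = 167.520 mGal
Complete Bouguer anomaly = 167.520 + 0.48 = 168.000 mGal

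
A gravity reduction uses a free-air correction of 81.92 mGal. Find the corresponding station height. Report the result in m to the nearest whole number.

h = 81.92 / 0.3086 = 265.46 m

265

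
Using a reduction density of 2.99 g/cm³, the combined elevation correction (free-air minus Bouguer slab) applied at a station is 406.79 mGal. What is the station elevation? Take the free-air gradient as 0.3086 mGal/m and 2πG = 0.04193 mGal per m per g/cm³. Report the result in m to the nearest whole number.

2220

Combined gradient = 0.3086 − 0.04193 × 2.99 = 0.1832293 mGal/m
h = 406.79 / 0.1832293 = 2220.11 m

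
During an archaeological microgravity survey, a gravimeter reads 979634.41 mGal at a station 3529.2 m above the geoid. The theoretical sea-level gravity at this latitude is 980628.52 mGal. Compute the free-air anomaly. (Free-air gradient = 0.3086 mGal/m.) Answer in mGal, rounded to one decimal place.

95.0

Free-air correction = 0.3086 × 3529.2 = 1089.11 mGal
Free-air anomaly = 979634.41 − 980628.52 + (1089.11) = 95.00 mGal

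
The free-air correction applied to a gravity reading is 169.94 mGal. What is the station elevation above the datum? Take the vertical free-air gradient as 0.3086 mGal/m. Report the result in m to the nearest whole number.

551

h = 169.94 / 0.3086 = 550.68 m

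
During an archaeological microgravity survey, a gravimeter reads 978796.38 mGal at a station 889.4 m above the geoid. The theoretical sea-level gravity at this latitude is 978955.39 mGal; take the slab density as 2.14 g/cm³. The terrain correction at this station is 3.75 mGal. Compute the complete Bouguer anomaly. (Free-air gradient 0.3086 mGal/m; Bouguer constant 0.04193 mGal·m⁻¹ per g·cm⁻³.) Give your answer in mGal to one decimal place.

39.4

Free-air correction = 0.3086 × 889.4 = 274.47 mGal
Free-air anomaly = 978796.38 − 978955.39 + (274.47) = 115.46 mGal
Bouguer slab correction = 0.04193 × 2.14 × 889.4 = 79.81 mGal
Simple Bouguer anomaly = 115.46 − (79.81) = 35.65 mGal
Complete Bouguer anomaly = 35.65 + 3.75 = 39.40 mGal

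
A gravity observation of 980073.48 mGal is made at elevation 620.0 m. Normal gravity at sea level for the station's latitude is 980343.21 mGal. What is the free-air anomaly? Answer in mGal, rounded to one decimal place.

Free-air correction = 0.3086 × 620.0 = 191.33 mGal
Free-air anomaly = 980073.48 − 980343.21 + (191.33) = -78.40 mGal

-78.4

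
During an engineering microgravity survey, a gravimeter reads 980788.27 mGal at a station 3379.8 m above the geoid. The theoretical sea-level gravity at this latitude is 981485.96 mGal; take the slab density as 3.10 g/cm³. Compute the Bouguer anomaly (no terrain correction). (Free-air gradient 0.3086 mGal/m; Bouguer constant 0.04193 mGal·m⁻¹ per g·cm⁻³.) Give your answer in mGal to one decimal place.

Free-air correction = 0.3086 × 3379.8 = 1043.01 mGal
Free-air anomaly = 980788.27 − 981485.96 + (1043.01) = 345.32 mGal
Bouguer slab correction = 0.04193 × 3.10 × 3379.8 = 439.32 mGal
Simple Bouguer anomaly = 345.32 − (439.32) = -94.00 mGal

-94.0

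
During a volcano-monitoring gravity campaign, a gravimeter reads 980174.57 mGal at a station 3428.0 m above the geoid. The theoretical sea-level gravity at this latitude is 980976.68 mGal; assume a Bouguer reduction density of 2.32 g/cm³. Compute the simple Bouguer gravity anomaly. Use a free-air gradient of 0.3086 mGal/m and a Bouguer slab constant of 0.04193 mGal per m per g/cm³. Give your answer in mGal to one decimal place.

-77.7

Free-air correction = 0.3086 × 3428.0 = 1057.88 mGal
Free-air anomaly = 980174.57 − 980976.68 + (1057.88) = 255.77 mGal
Bouguer slab correction = 0.04193 × 2.32 × 3428.0 = 333.47 mGal
Simple Bouguer anomaly = 255.77 − (333.47) = -77.70 mGal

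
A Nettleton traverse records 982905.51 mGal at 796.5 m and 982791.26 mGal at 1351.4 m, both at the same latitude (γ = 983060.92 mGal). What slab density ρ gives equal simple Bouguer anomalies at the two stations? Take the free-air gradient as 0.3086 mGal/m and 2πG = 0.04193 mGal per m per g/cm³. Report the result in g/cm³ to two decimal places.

Δg_obs = 982791.26 − 982905.51 = -114.25 mGal over Δh = 1351.4 − 796.5 = 554.9 m
Equal Bouguer anomalies ⇒ Δg_obs + (0.3086 − 0.04193ρ)·Δh = 0
0.3086 − 0.04193ρ = −Δg_obs/Δh = 0.20589
ρ = (0.3086 − 0.20589) / 0.04193 = 2.45 g/cm³

2.45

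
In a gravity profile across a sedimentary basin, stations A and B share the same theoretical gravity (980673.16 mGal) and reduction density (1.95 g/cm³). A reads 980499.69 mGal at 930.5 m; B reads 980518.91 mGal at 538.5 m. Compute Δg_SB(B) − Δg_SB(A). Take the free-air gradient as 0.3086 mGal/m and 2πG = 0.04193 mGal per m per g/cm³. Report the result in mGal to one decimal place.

Δg_SB(A) = 980499.69 − 980673.16 + 0.3086×930.5 − 0.04193×1.95×930.5 = 37.60 mGal
Δg_SB(B) = 980518.91 − 980673.16 + 0.3086×538.5 − 0.04193×1.95×538.5 = -32.10 mGal
Difference = -32.10 − (37.60) = -69.70 mGal

-69.7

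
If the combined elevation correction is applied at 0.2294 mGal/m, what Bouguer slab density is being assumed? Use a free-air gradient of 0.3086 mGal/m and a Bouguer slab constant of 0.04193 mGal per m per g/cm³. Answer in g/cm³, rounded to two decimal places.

1.89

0.2294 = 0.3086 − 0.04193 × ρ
ρ = (0.3086 − 0.2294) / 0.04193 = 1.89 g/cm³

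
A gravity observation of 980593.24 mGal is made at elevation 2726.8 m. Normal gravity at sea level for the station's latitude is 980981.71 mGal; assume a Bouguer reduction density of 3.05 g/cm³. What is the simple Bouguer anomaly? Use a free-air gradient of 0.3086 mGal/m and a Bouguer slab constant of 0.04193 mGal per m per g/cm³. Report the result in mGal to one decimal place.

104.3

Free-air correction = 0.3086 × 2726.8 = 841.49 mGal
Free-air anomaly = 980593.24 − 980981.71 + (841.49) = 453.02 mGal
Bouguer slab correction = 0.04193 × 3.05 × 2726.8 = 348.72 mGal
Simple Bouguer anomaly = 453.02 − (348.72) = 104.30 mGal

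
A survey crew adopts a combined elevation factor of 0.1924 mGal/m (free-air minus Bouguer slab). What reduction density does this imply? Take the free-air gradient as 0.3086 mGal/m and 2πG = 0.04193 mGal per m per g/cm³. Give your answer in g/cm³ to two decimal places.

0.1924 = 0.3086 − 0.04193 × ρ
ρ = (0.3086 − 0.1924) / 0.04193 = 2.77 g/cm³

2.77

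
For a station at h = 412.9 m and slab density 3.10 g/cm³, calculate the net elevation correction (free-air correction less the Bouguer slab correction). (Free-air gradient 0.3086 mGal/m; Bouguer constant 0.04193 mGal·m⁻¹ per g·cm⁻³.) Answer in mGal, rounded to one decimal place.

73.8

Combined gradient = 0.3086 − 0.04193 × 3.10 = 0.1786170 mGal/m
Combined elevation correction = 0.1786170 × 412.9 = 73.8 mGal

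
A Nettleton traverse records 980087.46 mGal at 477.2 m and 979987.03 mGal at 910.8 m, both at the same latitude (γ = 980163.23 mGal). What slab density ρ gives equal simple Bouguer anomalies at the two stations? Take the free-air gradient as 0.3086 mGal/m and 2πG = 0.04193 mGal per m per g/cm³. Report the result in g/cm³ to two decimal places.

1.84

Δg_obs = 979987.03 − 980087.46 = -100.43 mGal over Δh = 910.8 − 477.2 = 433.6 m
Equal Bouguer anomalies ⇒ Δg_obs + (0.3086 − 0.04193ρ)·Δh = 0
0.3086 − 0.04193ρ = −Δg_obs/Δh = 0.23162
ρ = (0.3086 − 0.23162) / 0.04193 = 1.84 g/cm³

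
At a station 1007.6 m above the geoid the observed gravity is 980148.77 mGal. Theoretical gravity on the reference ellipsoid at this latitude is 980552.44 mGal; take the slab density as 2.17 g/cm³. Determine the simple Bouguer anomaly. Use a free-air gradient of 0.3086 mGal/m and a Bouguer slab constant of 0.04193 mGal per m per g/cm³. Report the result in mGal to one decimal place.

Free-air correction = 0.3086 × 1007.6 = 310.95 mGal
Free-air anomaly = 980148.77 − 980552.44 + (310.95) = -92.72 mGal
Bouguer slab correction = 0.04193 × 2.17 × 1007.6 = 91.68 mGal
Simple Bouguer anomaly = -92.72 − (91.68) = -184.40 mGal

-184.4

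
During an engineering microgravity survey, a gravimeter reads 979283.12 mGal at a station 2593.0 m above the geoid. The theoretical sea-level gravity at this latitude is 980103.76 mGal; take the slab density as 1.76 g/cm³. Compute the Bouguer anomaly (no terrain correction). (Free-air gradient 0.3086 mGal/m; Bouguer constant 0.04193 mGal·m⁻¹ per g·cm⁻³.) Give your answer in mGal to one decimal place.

Free-air correction = 0.3086 × 2593.0 = 800.20 mGal
Free-air anomaly = 979283.12 − 980103.76 + (800.20) = -20.44 mGal
Bouguer slab correction = 0.04193 × 1.76 × 2593.0 = 191.36 mGal
Simple Bouguer anomaly = -20.44 − (191.36) = -211.80 mGal

-211.8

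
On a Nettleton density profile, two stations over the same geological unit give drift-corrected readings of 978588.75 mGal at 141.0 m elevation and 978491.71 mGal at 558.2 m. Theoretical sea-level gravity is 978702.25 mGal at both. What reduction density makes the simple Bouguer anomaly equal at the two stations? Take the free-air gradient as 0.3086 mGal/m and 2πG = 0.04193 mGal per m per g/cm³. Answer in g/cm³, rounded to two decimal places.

1.81

Δg_obs = 978491.71 − 978588.75 = -97.04 mGal over Δh = 558.2 − 141.0 = 417.2 m
Equal Bouguer anomalies ⇒ Δg_obs + (0.3086 − 0.04193ρ)·Δh = 0
0.3086 − 0.04193ρ = −Δg_obs/Δh = 0.23260
ρ = (0.3086 − 0.23260) / 0.04193 = 1.81 g/cm³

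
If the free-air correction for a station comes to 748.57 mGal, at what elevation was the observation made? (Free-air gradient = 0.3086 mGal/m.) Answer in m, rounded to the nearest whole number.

h = 748.57 / 0.3086 = 2425.70 m

2426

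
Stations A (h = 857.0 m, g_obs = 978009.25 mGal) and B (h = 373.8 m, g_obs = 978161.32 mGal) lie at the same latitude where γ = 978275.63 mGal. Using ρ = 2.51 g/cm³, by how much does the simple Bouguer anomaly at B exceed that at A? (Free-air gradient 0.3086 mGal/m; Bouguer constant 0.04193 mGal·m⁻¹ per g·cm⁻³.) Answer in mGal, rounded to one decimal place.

53.8

Δg_SB(A) = 978009.25 − 978275.63 + 0.3086×857.0 − 0.04193×2.51×857.0 = -92.10 mGal
Δg_SB(B) = 978161.32 − 978275.63 + 0.3086×373.8 − 0.04193×2.51×373.8 = -38.30 mGal
Difference = -38.30 − (-92.10) = 53.80 mGal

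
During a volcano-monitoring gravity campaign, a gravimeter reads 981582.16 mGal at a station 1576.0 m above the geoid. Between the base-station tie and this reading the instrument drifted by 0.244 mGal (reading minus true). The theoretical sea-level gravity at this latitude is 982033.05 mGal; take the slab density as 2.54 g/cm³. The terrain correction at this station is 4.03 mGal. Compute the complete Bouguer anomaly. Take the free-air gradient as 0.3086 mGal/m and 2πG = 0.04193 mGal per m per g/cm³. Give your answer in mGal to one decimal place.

Drift-corrected reading = 981582.16 − (0.244) = 981581.916 mGal
Free-air correction = 0.3086 × 1576.0 = 486.35 mGal
Free-air anomaly = 981581.916 − 982033.05 + (486.35) = 35.216 mGal
Bouguer slab correction = 0.04193 × 2.54 × 1576.0 = 167.85 mGal
Simple Bouguer anomaly = 35.216 − (167.85) = -132.634 mGal
Complete Bouguer anomaly = -132.634 + 4.03 = -128.604 mGal

-128.6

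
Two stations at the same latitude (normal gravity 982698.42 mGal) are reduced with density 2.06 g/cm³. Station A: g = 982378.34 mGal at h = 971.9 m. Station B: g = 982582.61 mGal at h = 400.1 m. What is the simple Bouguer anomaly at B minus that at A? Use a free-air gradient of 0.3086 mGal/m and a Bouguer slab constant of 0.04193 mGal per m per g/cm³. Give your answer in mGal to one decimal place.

Δg_SB(A) = 982378.34 − 982698.42 + 0.3086×971.9 − 0.04193×2.06×971.9 = -104.10 mGal
Δg_SB(B) = 982582.61 − 982698.42 + 0.3086×400.1 − 0.04193×2.06×400.1 = -26.90 mGal
Difference = -26.90 − (-104.10) = 77.20 mGal

77.2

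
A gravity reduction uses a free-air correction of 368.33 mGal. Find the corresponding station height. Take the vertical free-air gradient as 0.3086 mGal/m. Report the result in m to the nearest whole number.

h = 368.33 / 0.3086 = 1193.55 m

1194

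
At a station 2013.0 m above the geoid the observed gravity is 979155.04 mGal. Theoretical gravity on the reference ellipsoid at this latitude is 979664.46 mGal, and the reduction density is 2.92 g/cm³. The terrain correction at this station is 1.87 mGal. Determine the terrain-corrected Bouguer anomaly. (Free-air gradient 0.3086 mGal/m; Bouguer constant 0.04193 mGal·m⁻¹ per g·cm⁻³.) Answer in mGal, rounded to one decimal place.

Free-air correction = 0.3086 × 2013.0 = 621.21 mGal
Free-air anomaly = 979155.04 − 979664.46 + (621.21) = 111.79 mGal
Bouguer slab correction = 0.04193 × 2.92 × 2013.0 = 246.46 mGal
Simple Bouguer anomaly = 111.79 − (246.46) = -134.67 mGal
Complete Bouguer anomaly = -134.67 + 1.87 = -132.80 mGal

-132.8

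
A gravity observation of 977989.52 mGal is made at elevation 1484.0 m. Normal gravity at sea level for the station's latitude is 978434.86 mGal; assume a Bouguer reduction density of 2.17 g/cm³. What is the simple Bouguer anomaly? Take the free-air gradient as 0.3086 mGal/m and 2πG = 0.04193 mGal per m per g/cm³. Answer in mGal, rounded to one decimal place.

Free-air correction = 0.3086 × 1484.0 = 457.96 mGal
Free-air anomaly = 977989.52 − 978434.86 + (457.96) = 12.62 mGal
Bouguer slab correction = 0.04193 × 2.17 × 1484.0 = 135.03 mGal
Simple Bouguer anomaly = 12.62 − (135.03) = -122.41 mGal

-122.4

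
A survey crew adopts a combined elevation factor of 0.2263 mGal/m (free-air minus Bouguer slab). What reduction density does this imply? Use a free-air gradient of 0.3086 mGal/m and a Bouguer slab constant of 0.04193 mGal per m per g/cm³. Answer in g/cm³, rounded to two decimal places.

1.96

0.2263 = 0.3086 − 0.04193 × ρ
ρ = (0.3086 − 0.2263) / 0.04193 = 1.96 g/cm³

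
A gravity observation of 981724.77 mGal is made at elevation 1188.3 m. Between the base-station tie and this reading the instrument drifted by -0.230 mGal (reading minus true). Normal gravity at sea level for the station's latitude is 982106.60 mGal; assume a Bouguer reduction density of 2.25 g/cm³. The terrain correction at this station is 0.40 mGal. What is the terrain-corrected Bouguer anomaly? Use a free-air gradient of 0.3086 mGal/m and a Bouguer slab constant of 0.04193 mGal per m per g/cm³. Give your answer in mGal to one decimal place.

-126.6

Drift-corrected reading = 981724.77 − (-0.230) = 981725.000 mGal
Free-air correction = 0.3086 × 1188.3 = 366.71 mGal
Free-air anomaly = 981725.000 − 982106.60 + (366.71) = -14.890 mGal
Bouguer slab correction = 0.04193 × 2.25 × 1188.3 = 112.11 mGal
Simple Bouguer anomaly = -14.890 − (112.11) = -127.000 mGal
Complete Bouguer anomaly = -127.000 + 0.40 = -126.600 mGal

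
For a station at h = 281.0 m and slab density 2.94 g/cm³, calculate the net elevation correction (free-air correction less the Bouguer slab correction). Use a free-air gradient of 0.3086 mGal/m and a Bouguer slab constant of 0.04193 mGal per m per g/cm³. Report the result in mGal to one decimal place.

Combined gradient = 0.3086 − 0.04193 × 2.94 = 0.1853258 mGal/m
Combined elevation correction = 0.1853258 × 281.0 = 52.1 mGal

52.1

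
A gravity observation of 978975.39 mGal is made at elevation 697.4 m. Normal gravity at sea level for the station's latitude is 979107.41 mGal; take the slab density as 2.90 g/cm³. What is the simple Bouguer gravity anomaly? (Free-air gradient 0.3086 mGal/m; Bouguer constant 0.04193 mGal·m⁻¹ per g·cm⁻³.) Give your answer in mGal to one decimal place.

Free-air correction = 0.3086 × 697.4 = 215.22 mGal
Free-air anomaly = 978975.39 − 979107.41 + (215.22) = 83.20 mGal
Bouguer slab correction = 0.04193 × 2.90 × 697.4 = 84.80 mGal
Simple Bouguer anomaly = 83.20 − (84.80) = -1.60 mGal

-1.6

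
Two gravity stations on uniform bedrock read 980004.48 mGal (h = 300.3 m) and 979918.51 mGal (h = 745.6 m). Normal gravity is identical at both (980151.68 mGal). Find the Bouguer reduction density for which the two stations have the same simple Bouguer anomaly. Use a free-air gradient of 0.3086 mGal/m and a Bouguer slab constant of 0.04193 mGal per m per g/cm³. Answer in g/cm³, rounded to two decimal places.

2.76

Δg_obs = 979918.51 − 980004.48 = -85.97 mGal over Δh = 745.6 − 300.3 = 445.3 m
Equal Bouguer anomalies ⇒ Δg_obs + (0.3086 − 0.04193ρ)·Δh = 0
0.3086 − 0.04193ρ = −Δg_obs/Δh = 0.19306
ρ = (0.3086 − 0.19306) / 0.04193 = 2.76 g/cm³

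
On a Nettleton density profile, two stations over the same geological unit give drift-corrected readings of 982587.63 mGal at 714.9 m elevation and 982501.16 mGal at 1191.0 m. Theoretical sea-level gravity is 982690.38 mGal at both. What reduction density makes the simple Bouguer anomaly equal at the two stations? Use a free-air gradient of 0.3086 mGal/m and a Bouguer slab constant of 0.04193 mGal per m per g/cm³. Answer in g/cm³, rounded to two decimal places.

Δg_obs = 982501.16 − 982587.63 = -86.47 mGal over Δh = 1191.0 − 714.9 = 476.1 m
Equal Bouguer anomalies ⇒ Δg_obs + (0.3086 − 0.04193ρ)·Δh = 0
0.3086 − 0.04193ρ = −Δg_obs/Δh = 0.18162
ρ = (0.3086 − 0.18162) / 0.04193 = 3.03 g/cm³

3.03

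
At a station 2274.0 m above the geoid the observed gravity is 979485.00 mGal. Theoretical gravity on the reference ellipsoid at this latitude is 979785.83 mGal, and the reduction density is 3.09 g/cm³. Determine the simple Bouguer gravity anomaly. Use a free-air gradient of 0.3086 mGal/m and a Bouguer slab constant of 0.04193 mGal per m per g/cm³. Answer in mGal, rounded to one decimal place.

106.3

Free-air correction = 0.3086 × 2274.0 = 701.76 mGal
Free-air anomaly = 979485.00 − 979785.83 + (701.76) = 400.93 mGal
Bouguer slab correction = 0.04193 × 3.09 × 2274.0 = 294.63 mGal
Simple Bouguer anomaly = 400.93 − (294.63) = 106.30 mGal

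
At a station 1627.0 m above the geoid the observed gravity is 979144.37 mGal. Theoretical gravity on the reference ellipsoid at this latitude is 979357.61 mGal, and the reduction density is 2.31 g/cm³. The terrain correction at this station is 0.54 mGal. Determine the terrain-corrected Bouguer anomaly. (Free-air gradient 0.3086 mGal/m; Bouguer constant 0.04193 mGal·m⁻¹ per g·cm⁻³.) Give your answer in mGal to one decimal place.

131.8

Free-air correction = 0.3086 × 1627.0 = 502.09 mGal
Free-air anomaly = 979144.37 − 979357.61 + (502.09) = 288.85 mGal
Bouguer slab correction = 0.04193 × 2.31 × 1627.0 = 157.59 mGal
Simple Bouguer anomaly = 288.85 − (157.59) = 131.26 mGal
Complete Bouguer anomaly = 131.26 + 0.54 = 131.80 mGal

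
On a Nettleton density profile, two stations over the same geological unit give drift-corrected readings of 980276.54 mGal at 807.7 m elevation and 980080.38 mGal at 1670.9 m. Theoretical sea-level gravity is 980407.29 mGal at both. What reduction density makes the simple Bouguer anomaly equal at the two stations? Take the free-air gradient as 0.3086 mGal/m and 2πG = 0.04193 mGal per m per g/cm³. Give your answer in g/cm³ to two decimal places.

1.94

Δg_obs = 980080.38 − 980276.54 = -196.16 mGal over Δh = 1670.9 − 807.7 = 863.2 m
Equal Bouguer anomalies ⇒ Δg_obs + (0.3086 − 0.04193ρ)·Δh = 0
0.3086 − 0.04193ρ = −Δg_obs/Δh = 0.22725
ρ = (0.3086 − 0.22725) / 0.04193 = 1.94 g/cm³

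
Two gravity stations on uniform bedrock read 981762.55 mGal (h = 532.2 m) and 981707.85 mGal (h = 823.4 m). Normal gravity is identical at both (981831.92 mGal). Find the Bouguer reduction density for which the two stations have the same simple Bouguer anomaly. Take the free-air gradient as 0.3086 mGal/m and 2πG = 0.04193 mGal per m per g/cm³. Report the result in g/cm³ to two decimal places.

2.88

Δg_obs = 981707.85 − 981762.55 = -54.70 mGal over Δh = 823.4 − 532.2 = 291.2 m
Equal Bouguer anomalies ⇒ Δg_obs + (0.3086 − 0.04193ρ)·Δh = 0
0.3086 − 0.04193ρ = −Δg_obs/Δh = 0.18784
ρ = (0.3086 − 0.18784) / 0.04193 = 2.88 g/cm³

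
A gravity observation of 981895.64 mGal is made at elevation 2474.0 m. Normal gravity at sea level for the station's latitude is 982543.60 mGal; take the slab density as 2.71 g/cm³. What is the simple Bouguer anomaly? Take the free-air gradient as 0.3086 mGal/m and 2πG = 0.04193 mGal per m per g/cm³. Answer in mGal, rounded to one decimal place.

-165.6

Free-air correction = 0.3086 × 2474.0 = 763.48 mGal
Free-air anomaly = 981895.64 − 982543.60 + (763.48) = 115.52 mGal
Bouguer slab correction = 0.04193 × 2.71 × 2474.0 = 281.12 mGal
Simple Bouguer anomaly = 115.52 − (281.12) = -165.60 mGal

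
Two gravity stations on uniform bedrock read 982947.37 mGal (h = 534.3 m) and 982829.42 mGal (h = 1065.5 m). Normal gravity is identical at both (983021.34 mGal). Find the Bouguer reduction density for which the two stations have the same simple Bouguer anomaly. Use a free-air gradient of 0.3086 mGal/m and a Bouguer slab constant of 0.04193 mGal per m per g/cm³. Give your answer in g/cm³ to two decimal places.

2.06

Δg_obs = 982829.42 − 982947.37 = -117.95 mGal over Δh = 1065.5 − 534.3 = 531.2 m
Equal Bouguer anomalies ⇒ Δg_obs + (0.3086 − 0.04193ρ)·Δh = 0
0.3086 − 0.04193ρ = −Δg_obs/Δh = 0.22204
ρ = (0.3086 − 0.22204) / 0.04193 = 2.06 g/cm³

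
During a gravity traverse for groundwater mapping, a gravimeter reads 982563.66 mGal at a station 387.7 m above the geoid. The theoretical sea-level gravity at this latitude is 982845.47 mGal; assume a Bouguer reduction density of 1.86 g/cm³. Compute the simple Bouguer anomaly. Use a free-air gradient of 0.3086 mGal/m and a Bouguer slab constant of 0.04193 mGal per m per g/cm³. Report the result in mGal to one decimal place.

Free-air correction = 0.3086 × 387.7 = 119.64 mGal
Free-air anomaly = 982563.66 − 982845.47 + (119.64) = -162.17 mGal
Bouguer slab correction = 0.04193 × 1.86 × 387.7 = 30.24 mGal
Simple Bouguer anomaly = -162.17 − (30.24) = -192.41 mGal

-192.4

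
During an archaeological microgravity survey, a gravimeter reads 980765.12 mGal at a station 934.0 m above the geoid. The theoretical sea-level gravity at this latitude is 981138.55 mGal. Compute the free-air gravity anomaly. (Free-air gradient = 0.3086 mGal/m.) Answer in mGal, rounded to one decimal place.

-85.2

Free-air correction = 0.3086 × 934.0 = 288.23 mGal
Free-air anomaly = 980765.12 − 981138.55 + (288.23) = -85.20 mGal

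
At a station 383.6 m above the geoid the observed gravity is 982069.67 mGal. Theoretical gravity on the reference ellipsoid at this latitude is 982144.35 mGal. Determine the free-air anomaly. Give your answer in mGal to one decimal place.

43.7

Free-air correction = 0.3086 × 383.6 = 118.38 mGal
Free-air anomaly = 982069.67 − 982144.35 + (118.38) = 43.70 mGal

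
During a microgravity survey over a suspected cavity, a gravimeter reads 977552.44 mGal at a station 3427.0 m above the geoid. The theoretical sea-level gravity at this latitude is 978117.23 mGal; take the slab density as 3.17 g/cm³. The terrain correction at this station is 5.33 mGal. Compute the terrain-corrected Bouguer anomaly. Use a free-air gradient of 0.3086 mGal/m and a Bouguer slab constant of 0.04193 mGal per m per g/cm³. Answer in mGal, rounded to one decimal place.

42.6

Free-air correction = 0.3086 × 3427.0 = 1057.57 mGal
Free-air anomaly = 977552.44 − 978117.23 + (1057.57) = 492.78 mGal
Bouguer slab correction = 0.04193 × 3.17 × 3427.0 = 455.51 mGal
Simple Bouguer anomaly = 492.78 − (455.51) = 37.27 mGal
Complete Bouguer anomaly = 37.27 + 5.33 = 42.60 mGal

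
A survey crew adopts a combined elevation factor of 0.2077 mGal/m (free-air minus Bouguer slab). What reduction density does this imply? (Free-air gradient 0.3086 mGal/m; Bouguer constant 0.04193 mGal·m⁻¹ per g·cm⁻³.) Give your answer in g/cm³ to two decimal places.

0.2077 = 0.3086 − 0.04193 × ρ
ρ = (0.3086 − 0.2077) / 0.04193 = 2.41 g/cm³

2.41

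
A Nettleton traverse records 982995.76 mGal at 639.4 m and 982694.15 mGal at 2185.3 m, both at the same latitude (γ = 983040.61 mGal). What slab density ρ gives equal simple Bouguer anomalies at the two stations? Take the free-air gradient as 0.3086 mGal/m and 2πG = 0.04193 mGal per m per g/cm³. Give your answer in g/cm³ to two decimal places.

Δg_obs = 982694.15 − 982995.76 = -301.61 mGal over Δh = 2185.3 − 639.4 = 1545.9 m
Equal Bouguer anomalies ⇒ Δg_obs + (0.3086 − 0.04193ρ)·Δh = 0
0.3086 − 0.04193ρ = −Δg_obs/Δh = 0.19510
ρ = (0.3086 − 0.19510) / 0.04193 = 2.71 g/cm³

2.71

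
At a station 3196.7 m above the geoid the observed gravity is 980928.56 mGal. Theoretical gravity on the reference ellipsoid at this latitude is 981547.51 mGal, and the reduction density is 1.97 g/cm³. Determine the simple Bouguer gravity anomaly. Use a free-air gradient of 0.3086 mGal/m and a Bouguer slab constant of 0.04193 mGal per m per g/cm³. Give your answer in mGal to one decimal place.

Free-air correction = 0.3086 × 3196.7 = 986.50 mGal
Free-air anomaly = 980928.56 − 981547.51 + (986.50) = 367.55 mGal
Bouguer slab correction = 0.04193 × 1.97 × 3196.7 = 264.05 mGal
Simple Bouguer anomaly = 367.55 − (264.05) = 103.50 mGal

103.5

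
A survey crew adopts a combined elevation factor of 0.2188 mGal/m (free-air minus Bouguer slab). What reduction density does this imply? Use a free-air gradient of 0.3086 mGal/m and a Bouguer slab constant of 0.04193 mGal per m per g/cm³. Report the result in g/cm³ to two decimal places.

0.2188 = 0.3086 − 0.04193 × ρ
ρ = (0.3086 − 0.2188) / 0.04193 = 2.14 g/cm³

2.14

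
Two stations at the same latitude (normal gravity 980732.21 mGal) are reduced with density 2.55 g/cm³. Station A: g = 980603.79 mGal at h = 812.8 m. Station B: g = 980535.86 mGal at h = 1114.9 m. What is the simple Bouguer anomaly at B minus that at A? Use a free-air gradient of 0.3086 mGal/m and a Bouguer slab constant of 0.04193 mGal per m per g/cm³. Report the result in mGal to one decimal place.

Δg_SB(A) = 980603.79 − 980732.21 + 0.3086×812.8 − 0.04193×2.55×812.8 = 35.50 mGal
Δg_SB(B) = 980535.86 − 980732.21 + 0.3086×1114.9 − 0.04193×2.55×1114.9 = 28.50 mGal
Difference = 28.50 − (35.50) = -7.00 mGal

-7.0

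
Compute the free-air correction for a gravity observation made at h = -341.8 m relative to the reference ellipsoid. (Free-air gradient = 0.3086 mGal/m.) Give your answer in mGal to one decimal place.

-105.5

Free-air correction = 0.3086 × -341.8 = -105.5 mGal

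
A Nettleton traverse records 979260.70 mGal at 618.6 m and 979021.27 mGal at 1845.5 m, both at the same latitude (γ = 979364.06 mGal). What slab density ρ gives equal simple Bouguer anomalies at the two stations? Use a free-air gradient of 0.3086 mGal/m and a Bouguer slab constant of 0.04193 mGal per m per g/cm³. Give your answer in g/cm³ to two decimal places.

Δg_obs = 979021.27 − 979260.70 = -239.43 mGal over Δh = 1845.5 − 618.6 = 1226.9 m
Equal Bouguer anomalies ⇒ Δg_obs + (0.3086 − 0.04193ρ)·Δh = 0
0.3086 − 0.04193ρ = −Δg_obs/Δh = 0.19515
ρ = (0.3086 − 0.19515) / 0.04193 = 2.71 g/cm³

2.71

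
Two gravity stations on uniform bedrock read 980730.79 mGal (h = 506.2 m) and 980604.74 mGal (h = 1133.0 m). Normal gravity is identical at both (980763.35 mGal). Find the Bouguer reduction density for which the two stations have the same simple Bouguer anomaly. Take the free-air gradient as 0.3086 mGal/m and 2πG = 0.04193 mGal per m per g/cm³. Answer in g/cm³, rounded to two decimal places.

2.56

Δg_obs = 980604.74 − 980730.79 = -126.05 mGal over Δh = 1133.0 − 506.2 = 626.8 m
Equal Bouguer anomalies ⇒ Δg_obs + (0.3086 − 0.04193ρ)·Δh = 0
0.3086 − 0.04193ρ = −Δg_obs/Δh = 0.20110
ρ = (0.3086 − 0.20110) / 0.04193 = 2.56 g/cm³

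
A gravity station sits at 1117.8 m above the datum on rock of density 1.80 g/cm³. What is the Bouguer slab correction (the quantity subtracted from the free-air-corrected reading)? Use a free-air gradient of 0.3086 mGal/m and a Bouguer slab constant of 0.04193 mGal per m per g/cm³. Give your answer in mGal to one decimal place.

84.4

Bouguer slab correction = 0.04193 × 1.80 × 1117.8 = 84.4 mGal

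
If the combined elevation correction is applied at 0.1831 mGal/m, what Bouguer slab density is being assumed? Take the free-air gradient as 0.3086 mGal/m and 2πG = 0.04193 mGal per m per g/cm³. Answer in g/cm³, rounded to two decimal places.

0.1831 = 0.3086 − 0.04193 × ρ
ρ = (0.3086 − 0.1831) / 0.04193 = 2.99 g/cm³

2.99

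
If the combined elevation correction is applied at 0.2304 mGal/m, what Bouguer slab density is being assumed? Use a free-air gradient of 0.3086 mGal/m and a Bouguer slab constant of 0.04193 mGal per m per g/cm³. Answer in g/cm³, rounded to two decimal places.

0.2304 = 0.3086 − 0.04193 × ρ
ρ = (0.3086 − 0.2304) / 0.04193 = 1.87 g/cm³

1.87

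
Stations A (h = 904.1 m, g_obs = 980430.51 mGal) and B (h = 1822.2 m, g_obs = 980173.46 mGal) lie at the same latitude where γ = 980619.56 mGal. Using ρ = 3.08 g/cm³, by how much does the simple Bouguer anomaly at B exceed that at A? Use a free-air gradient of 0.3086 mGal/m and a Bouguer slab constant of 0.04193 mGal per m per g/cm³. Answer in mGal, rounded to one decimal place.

Δg_SB(A) = 980430.51 − 980619.56 + 0.3086×904.1 − 0.04193×3.08×904.1 = -26.80 mGal
Δg_SB(B) = 980173.46 − 980619.56 + 0.3086×1822.2 − 0.04193×3.08×1822.2 = -119.10 mGal
Difference = -119.10 − (-26.80) = -92.30 mGal

-92.3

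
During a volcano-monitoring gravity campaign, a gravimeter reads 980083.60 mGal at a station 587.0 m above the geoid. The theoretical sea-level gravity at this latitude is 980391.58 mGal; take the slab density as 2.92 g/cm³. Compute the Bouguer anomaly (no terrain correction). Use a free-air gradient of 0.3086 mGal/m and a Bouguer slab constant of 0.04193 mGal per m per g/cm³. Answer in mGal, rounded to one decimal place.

-198.7

Free-air correction = 0.3086 × 587.0 = 181.15 mGal
Free-air anomaly = 980083.60 − 980391.58 + (181.15) = -126.83 mGal
Bouguer slab correction = 0.04193 × 2.92 × 587.0 = 71.87 mGal
Simple Bouguer anomaly = -126.83 − (71.87) = -198.70 mGal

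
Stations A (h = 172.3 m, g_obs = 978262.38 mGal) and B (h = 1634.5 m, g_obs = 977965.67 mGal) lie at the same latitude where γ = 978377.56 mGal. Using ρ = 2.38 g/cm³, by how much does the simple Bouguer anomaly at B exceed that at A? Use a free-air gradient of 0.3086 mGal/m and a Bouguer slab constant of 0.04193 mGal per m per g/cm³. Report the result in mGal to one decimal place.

8.6

Δg_SB(A) = 978262.38 − 978377.56 + 0.3086×172.3 − 0.04193×2.38×172.3 = -79.20 mGal
Δg_SB(B) = 977965.67 − 978377.56 + 0.3086×1634.5 − 0.04193×2.38×1634.5 = -70.60 mGal
Difference = -70.60 − (-79.20) = 8.60 mGal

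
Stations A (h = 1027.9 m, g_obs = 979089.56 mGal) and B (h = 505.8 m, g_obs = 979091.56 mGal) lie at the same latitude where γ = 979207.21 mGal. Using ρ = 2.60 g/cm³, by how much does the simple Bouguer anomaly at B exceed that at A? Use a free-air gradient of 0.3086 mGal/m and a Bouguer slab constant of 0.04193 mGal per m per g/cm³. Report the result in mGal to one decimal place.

-102.2

Δg_SB(A) = 979089.56 − 979207.21 + 0.3086×1027.9 − 0.04193×2.60×1027.9 = 87.50 mGal
Δg_SB(B) = 979091.56 − 979207.21 + 0.3086×505.8 − 0.04193×2.60×505.8 = -14.70 mGal
Difference = -14.70 − (87.50) = -102.20 mGal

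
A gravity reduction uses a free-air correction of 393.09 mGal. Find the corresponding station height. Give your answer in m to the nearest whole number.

1274

h = 393.09 / 0.3086 = 1273.78 m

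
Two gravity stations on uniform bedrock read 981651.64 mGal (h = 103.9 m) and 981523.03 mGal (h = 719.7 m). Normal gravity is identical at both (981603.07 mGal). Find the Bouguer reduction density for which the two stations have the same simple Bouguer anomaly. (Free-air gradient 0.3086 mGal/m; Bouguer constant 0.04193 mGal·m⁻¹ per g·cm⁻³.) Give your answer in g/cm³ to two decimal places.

2.38

Δg_obs = 981523.03 − 981651.64 = -128.61 mGal over Δh = 719.7 − 103.9 = 615.8 m
Equal Bouguer anomalies ⇒ Δg_obs + (0.3086 − 0.04193ρ)·Δh = 0
0.3086 − 0.04193ρ = −Δg_obs/Δh = 0.20885
ρ = (0.3086 − 0.20885) / 0.04193 = 2.38 g/cm³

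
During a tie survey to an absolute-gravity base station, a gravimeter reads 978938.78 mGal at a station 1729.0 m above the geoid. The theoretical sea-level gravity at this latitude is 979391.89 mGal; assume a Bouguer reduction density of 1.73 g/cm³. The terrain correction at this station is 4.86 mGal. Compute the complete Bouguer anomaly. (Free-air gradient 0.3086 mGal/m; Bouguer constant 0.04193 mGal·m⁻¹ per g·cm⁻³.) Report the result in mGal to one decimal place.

-40.1

Free-air correction = 0.3086 × 1729.0 = 533.57 mGal
Free-air anomaly = 978938.78 − 979391.89 + (533.57) = 80.46 mGal
Bouguer slab correction = 0.04193 × 1.73 × 1729.0 = 125.42 mGal
Simple Bouguer anomaly = 80.46 − (125.42) = -44.96 mGal
Complete Bouguer anomaly = -44.96 + 4.86 = -40.10 mGal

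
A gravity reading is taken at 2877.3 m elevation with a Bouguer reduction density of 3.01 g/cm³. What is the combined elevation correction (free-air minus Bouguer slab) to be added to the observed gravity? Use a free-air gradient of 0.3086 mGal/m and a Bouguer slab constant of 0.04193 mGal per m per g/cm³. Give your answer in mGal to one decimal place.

524.8

Combined gradient = 0.3086 − 0.04193 × 3.01 = 0.1823907 mGal/m
Combined elevation correction = 0.1823907 × 2877.3 = 524.8 mGal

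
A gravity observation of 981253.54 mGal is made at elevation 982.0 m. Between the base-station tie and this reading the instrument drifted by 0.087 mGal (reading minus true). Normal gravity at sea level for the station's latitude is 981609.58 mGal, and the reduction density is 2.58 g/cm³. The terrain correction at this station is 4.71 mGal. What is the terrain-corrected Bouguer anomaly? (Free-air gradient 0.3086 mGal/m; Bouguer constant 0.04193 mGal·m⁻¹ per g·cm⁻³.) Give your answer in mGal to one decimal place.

Drift-corrected reading = 981253.54 − (0.087) = 981253.453 mGal
Free-air correction = 0.3086 × 982.0 = 303.05 mGal
Free-air anomaly = 981253.453 − 981609.58 + (303.05) = -53.077 mGal
Bouguer slab correction = 0.04193 × 2.58 × 982.0 = 106.23 mGal
Simple Bouguer anomaly = -53.077 − (106.23) = -159.307 mGal
Complete Bouguer anomaly = -159.307 + 4.71 = -154.597 mGal

-154.6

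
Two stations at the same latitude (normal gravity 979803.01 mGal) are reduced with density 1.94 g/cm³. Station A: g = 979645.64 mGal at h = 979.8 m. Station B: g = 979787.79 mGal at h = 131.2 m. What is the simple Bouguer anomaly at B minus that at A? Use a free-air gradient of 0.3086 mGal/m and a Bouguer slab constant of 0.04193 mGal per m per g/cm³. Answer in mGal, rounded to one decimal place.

Δg_SB(A) = 979645.64 − 979803.01 + 0.3086×979.8 − 0.04193×1.94×979.8 = 65.30 mGal
Δg_SB(B) = 979787.79 − 979803.01 + 0.3086×131.2 − 0.04193×1.94×131.2 = 14.60 mGal
Difference = 14.60 − (65.30) = -50.70 mGal

-50.7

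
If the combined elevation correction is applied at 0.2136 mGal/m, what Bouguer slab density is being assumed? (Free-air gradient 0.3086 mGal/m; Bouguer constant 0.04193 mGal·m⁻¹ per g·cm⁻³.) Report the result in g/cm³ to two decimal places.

0.2136 = 0.3086 − 0.04193 × ρ
ρ = (0.3086 − 0.2136) / 0.04193 = 2.27 g/cm³

2.27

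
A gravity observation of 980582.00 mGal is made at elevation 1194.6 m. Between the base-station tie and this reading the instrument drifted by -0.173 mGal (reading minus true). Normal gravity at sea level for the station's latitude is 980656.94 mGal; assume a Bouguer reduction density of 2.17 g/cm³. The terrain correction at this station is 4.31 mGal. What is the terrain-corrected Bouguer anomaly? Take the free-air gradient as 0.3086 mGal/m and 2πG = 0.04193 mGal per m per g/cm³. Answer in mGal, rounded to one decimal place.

189.5

Drift-corrected reading = 980582.00 − (-0.173) = 980582.173 mGal
Free-air correction = 0.3086 × 1194.6 = 368.65 mGal
Free-air anomaly = 980582.173 − 980656.94 + (368.65) = 293.883 mGal
Bouguer slab correction = 0.04193 × 2.17 × 1194.6 = 108.69 mGal
Simple Bouguer anomaly = 293.883 − (108.69) = 185.193 mGal
Complete Bouguer anomaly = 185.193 + 4.31 = 189.503 mGal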